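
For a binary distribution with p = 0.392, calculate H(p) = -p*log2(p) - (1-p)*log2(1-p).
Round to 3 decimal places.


H = -0.392*log2(0.392) - 0.608*log2(0.608) = 0.966.

0.966


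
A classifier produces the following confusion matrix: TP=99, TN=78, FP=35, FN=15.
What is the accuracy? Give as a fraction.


Accuracy = (TP + TN) / (TP + TN + FP + FN) = (99 + 78) / 227 = 177/227.

177/227


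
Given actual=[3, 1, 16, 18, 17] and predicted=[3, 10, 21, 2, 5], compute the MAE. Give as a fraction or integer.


MAE = (1/5) * (|3-3|=0 + |1-10|=9 + |16-21|=5 + |18-2|=16 + |17-5|=12). Sum = 42. MAE = 42/5.

42/5


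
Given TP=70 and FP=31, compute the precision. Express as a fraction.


Precision = TP / (TP + FP) = 70 / 101 = 70/101.

70/101


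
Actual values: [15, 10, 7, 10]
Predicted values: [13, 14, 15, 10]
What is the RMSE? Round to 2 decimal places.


MSE = 21.0000. RMSE = sqrt(21.0000) = 4.58.

4.58


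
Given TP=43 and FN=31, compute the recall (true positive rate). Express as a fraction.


Recall = TP / (TP + FN) = 43 / 74 = 43/74.

43/74


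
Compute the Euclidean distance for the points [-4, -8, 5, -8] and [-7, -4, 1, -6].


d = sqrt(sum of squared differences). (-4--7)^2=9, (-8--4)^2=16, (5-1)^2=16, (-8--6)^2=4. Sum = 45.

sqrt(45)


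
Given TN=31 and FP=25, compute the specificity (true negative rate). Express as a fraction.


Specificity = TN / (TN + FP) = 31 / 56 = 31/56.

31/56


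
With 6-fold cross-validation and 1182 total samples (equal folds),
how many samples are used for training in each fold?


Each validation fold has 1182/6 = 197 samples. Training set = 1182 - 197 = 985.

985


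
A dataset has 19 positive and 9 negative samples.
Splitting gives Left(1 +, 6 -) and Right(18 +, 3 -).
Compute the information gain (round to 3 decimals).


H(parent) = 0.9059. H(left) = 0.5917, H(right) = 0.5917. Weighted = (7/28)*0.5917 + (21/28)*0.5917 = 0.5917. IG = 0.9059 - 0.5917 = 0.3142, which rounds to 0.314.

0.314


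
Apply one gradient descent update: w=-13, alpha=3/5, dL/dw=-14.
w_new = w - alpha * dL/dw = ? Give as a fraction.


w_new = -13 - 3/5 * -14 = -13 - -42/5 = -23/5.

-23/5


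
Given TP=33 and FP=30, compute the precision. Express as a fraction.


Precision = TP / (TP + FP) = 33 / 63 = 11/21.

11/21


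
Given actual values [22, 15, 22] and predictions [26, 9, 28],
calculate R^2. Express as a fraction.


Mean(y) = 59/3. SS_res = 88. SS_tot = 98/3. R^2 = 1 - 88/(98/3) = -83/49.

-83/49


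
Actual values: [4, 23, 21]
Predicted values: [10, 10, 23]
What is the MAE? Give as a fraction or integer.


MAE = (1/3) * (|4-10|=6 + |23-10|=13 + |21-23|=2). Sum = 21. MAE = 7.

7


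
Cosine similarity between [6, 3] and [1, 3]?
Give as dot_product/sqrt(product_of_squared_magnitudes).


dot = 15. |a|^2 = 45, |b|^2 = 10. cos = 15/sqrt(450).

15/sqrt(450)


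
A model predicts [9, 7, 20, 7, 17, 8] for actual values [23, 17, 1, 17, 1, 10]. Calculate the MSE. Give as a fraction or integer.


MSE = (1/6) * ((23-9)^2=196 + (17-7)^2=100 + (1-20)^2=361 + (17-7)^2=100 + (1-17)^2=256 + (10-8)^2=4). Sum = 1017. MSE = 339/2.

339/2


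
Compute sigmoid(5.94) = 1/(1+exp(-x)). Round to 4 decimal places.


sigma(5.94) = 1/(1+e^(-5.94)) = 1/(1+0.002632) = 1/1.002632 = 0.9974.

0.9974


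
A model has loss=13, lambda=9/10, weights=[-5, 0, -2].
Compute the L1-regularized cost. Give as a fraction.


L1 norm = sum(|w|) = 7. J = 13 + 9/10 * 7 = 193/10.

193/10


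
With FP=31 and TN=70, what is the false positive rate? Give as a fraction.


FPR = FP / (FP + TN) = 31 / 101 = 31/101.

31/101


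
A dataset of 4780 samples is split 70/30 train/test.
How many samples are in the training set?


Test set = 4780 * 30% = 1434. Training set = 4780 - 1434 = 3346.

3346


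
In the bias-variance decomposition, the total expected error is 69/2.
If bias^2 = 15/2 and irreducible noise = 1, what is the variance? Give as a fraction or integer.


Total error = bias^2 + variance + irreducible noise. So variance = 69/2 - 15/2 - 1 = 26.

26


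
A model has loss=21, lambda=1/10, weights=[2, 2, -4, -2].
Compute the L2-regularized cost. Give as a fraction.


L2 sq norm = sum(w^2) = 28. J = 21 + 1/10 * 28 = 119/5.

119/5


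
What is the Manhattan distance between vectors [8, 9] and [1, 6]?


d = sum of absolute differences: |8-1|=7 + |9-6|=3 = 10.

10


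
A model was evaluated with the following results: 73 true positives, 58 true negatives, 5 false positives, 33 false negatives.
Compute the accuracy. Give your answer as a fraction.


Accuracy = (TP + TN) / (TP + TN + FP + FN) = (73 + 58) / 169 = 131/169.

131/169


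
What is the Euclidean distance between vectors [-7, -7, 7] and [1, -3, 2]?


d = sqrt(sum of squared differences). (-7-1)^2=64, (-7--3)^2=16, (7-2)^2=25. Sum = 105.

sqrt(105)


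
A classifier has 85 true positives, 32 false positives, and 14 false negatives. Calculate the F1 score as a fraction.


Precision = 85/117 = 85/117. Recall = 85/99 = 85/99. F1 = 2*P*R/(P+R) = 85/108.

85/108


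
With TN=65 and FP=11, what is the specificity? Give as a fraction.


Specificity = TN / (TN + FP) = 65 / 76 = 65/76.

65/76


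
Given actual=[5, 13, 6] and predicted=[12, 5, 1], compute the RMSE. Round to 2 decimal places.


MSE = 46.0000. RMSE = sqrt(46.0000) = 6.78.

6.78


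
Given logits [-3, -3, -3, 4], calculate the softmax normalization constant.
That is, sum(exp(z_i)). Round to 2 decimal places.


Denom = e^-3=0.0498 + e^-3=0.0498 + e^-3=0.0498 + e^4=54.5982. Sum = 54.7476, which rounds to 54.75.

54.75


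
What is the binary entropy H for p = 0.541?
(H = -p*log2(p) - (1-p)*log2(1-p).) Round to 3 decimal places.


H = -0.541*log2(0.541) - 0.459*log2(0.459) = 0.995.

0.995


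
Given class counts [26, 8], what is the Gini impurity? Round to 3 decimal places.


Total = 34. Proportions: 26/34, 8/34. sum(p_i^2) = 0.6401. Gini = 1 - 0.6401 = 0.3599, which rounds to 0.360.

0.360


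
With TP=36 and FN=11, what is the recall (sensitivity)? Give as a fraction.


Recall = TP / (TP + FN) = 36 / 47 = 36/47.

36/47


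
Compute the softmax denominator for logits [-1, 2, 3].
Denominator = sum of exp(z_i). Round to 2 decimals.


Denom = e^-1=0.3679 + e^2=7.3891 + e^3=20.0855. Sum = 27.8425, which rounds to 27.84.

27.84


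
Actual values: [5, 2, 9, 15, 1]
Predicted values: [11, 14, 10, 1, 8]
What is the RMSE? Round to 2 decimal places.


MSE = 85.2000. RMSE = sqrt(85.2000) = 9.23.

9.23


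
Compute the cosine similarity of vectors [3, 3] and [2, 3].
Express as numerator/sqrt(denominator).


dot = 15. |a|^2 = 18, |b|^2 = 13. cos = 15/sqrt(234).

15/sqrt(234)


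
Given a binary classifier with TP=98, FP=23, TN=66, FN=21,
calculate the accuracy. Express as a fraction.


Accuracy = (TP + TN) / (TP + TN + FP + FN) = (98 + 66) / 208 = 41/52.

41/52


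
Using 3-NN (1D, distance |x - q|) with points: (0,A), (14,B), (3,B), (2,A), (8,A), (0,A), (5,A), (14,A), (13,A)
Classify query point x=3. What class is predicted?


Distances: |0-3|=3, |14-3|=11, |3-3|=0, |2-3|=1, |8-3|=5, |0-3|=3, |5-3|=2, |14-3|=11, |13-3|=10. 3 nearest: (3,B), (2,A), (5,A). Counts: {'B': 1, 'A': 2}. Majority class: A.

A


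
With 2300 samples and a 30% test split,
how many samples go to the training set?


Test set = 2300 * 30% = 690. Training set = 2300 - 690 = 1610.

1610


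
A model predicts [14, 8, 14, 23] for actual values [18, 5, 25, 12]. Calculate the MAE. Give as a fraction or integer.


MAE = (1/4) * (|18-14|=4 + |5-8|=3 + |25-14|=11 + |12-23|=11). Sum = 29. MAE = 29/4.

29/4


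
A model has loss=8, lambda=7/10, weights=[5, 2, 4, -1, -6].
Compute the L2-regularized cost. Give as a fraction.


L2 sq norm = sum(w^2) = 82. J = 8 + 7/10 * 82 = 327/5.

327/5


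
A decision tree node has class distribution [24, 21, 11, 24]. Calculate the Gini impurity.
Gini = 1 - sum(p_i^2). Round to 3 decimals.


Total = 80. Proportions: 24/80, 21/80, 11/80, 24/80. sum(p_i^2) = 0.2678. Gini = 1 - 0.2678 = 0.7322, which rounds to 0.732.

0.732


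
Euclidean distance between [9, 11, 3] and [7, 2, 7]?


d = sqrt(sum of squared differences). (9-7)^2=4, (11-2)^2=81, (3-7)^2=16. Sum = 101.

sqrt(101)


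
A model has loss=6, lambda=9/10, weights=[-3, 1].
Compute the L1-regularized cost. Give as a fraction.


L1 norm = sum(|w|) = 4. J = 6 + 9/10 * 4 = 48/5.

48/5


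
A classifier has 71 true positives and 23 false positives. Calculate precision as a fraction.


Precision = TP / (TP + FP) = 71 / 94 = 71/94.

71/94


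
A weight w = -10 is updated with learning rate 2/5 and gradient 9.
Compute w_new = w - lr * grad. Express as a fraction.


w_new = -10 - 2/5 * 9 = -10 - 18/5 = -68/5.

-68/5


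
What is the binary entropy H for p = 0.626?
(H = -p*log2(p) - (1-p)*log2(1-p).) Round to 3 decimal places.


H = -0.626*log2(0.626) - 0.374*log2(0.374) = 0.954.

0.954


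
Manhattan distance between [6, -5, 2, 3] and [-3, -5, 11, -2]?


d = sum of absolute differences: |6--3|=9 + |-5--5|=0 + |2-11|=9 + |3--2|=5 = 23.

23


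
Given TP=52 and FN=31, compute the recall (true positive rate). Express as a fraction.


Recall = TP / (TP + FN) = 52 / 83 = 52/83.

52/83


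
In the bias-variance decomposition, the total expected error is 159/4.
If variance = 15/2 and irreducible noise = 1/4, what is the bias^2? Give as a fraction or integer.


Total error = bias^2 + variance + irreducible noise. So bias^2 = 159/4 - 15/2 - 1/4 = 32.

32


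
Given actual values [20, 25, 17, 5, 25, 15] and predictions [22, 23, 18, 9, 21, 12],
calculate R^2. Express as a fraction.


Mean(y) = 107/6. SS_res = 50. SS_tot = 1685/6. R^2 = 1 - 50/(1685/6) = 277/337.

277/337


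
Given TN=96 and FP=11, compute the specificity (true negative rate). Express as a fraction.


Specificity = TN / (TN + FP) = 96 / 107 = 96/107.

96/107


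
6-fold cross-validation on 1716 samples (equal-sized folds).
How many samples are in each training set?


Each validation fold has 1716/6 = 286 samples. Training set = 1716 - 286 = 1430.

1430


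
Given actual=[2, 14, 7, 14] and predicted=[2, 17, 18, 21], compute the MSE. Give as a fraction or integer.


MSE = (1/4) * ((2-2)^2=0 + (14-17)^2=9 + (7-18)^2=121 + (14-21)^2=49). Sum = 179. MSE = 179/4.

179/4


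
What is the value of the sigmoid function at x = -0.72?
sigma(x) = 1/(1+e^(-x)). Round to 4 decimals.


sigma(-0.72) = 1/(1+e^(0.72)) = 1/(1+2.054433) = 1/3.054433 = 0.3274.

0.3274


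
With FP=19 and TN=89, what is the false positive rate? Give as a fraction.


FPR = FP / (FP + TN) = 19 / 108 = 19/108.

19/108


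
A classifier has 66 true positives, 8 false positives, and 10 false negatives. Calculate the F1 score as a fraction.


Precision = 66/74 = 33/37. Recall = 66/76 = 33/38. F1 = 2*P*R/(P+R) = 22/25.

22/25


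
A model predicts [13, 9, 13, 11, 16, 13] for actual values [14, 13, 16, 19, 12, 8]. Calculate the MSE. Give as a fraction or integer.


MSE = (1/6) * ((14-13)^2=1 + (13-9)^2=16 + (16-13)^2=9 + (19-11)^2=64 + (12-16)^2=16 + (8-13)^2=25). Sum = 131. MSE = 131/6.

131/6


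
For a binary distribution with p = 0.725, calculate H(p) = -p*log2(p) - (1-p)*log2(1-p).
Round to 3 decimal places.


H = -0.725*log2(0.725) - 0.275*log2(0.275) = 0.849.

0.849


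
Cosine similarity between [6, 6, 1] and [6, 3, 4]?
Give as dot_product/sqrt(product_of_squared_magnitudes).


dot = 58. |a|^2 = 73, |b|^2 = 61. cos = 58/sqrt(4453).

58/sqrt(4453)


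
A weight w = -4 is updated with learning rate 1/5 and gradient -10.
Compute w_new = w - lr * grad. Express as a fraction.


w_new = -4 - 1/5 * -10 = -4 - -2 = -2.

-2


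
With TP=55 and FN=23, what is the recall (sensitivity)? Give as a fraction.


Recall = TP / (TP + FN) = 55 / 78 = 55/78.

55/78


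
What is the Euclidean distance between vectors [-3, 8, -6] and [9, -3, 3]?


d = sqrt(sum of squared differences). (-3-9)^2=144, (8--3)^2=121, (-6-3)^2=81. Sum = 346.

sqrt(346)


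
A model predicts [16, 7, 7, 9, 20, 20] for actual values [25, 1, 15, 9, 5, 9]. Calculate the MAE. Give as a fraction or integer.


MAE = (1/6) * (|25-16|=9 + |1-7|=6 + |15-7|=8 + |9-9|=0 + |5-20|=15 + |9-20|=11). Sum = 49. MAE = 49/6.

49/6


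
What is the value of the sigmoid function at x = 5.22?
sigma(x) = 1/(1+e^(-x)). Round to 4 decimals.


sigma(5.22) = 1/(1+e^(-5.22)) = 1/(1+0.005407) = 1/1.005407 = 0.9946.

0.9946


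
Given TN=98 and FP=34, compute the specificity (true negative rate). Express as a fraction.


Specificity = TN / (TN + FP) = 98 / 132 = 49/66.

49/66


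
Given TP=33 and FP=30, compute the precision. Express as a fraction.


Precision = TP / (TP + FP) = 33 / 63 = 11/21.

11/21


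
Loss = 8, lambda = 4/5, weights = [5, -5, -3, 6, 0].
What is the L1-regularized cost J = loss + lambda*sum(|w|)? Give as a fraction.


L1 norm = sum(|w|) = 19. J = 8 + 4/5 * 19 = 116/5.

116/5


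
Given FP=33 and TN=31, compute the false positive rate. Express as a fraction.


FPR = FP / (FP + TN) = 33 / 64 = 33/64.

33/64


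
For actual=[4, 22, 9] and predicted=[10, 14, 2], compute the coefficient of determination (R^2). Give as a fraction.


Mean(y) = 35/3. SS_res = 149. SS_tot = 518/3. R^2 = 1 - 149/(518/3) = 71/518.

71/518


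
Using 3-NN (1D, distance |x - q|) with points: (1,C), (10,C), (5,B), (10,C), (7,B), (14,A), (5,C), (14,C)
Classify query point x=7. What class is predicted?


Distances: |1-7|=6, |10-7|=3, |5-7|=2, |10-7|=3, |7-7|=0, |14-7|=7, |5-7|=2, |14-7|=7. 3 nearest: (7,B), (5,B), (5,C). Counts: {'B': 2, 'C': 1}. Majority class: B.

B


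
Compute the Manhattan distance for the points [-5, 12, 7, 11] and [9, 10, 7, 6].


d = sum of absolute differences: |-5-9|=14 + |12-10|=2 + |7-7|=0 + |11-6|=5 = 21.

21


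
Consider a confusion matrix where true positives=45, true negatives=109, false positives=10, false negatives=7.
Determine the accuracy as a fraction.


Accuracy = (TP + TN) / (TP + TN + FP + FN) = (45 + 109) / 171 = 154/171.

154/171


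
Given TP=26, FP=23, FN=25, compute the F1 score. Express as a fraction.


Precision = 26/49 = 26/49. Recall = 26/51 = 26/51. F1 = 2*P*R/(P+R) = 13/25.

13/25


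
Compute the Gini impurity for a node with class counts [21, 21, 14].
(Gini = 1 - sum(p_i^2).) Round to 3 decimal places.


Total = 56. Proportions: 21/56, 21/56, 14/56. sum(p_i^2) = 0.3438. Gini = 1 - 0.3438 = 0.6562, which rounds to 0.656.

0.656


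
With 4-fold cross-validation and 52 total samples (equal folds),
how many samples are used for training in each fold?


Each validation fold has 52/4 = 13 samples. Training set = 52 - 13 = 39.

39


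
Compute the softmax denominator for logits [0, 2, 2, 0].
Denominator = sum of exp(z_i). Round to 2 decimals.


Denom = e^0=1.0000 + e^2=7.3891 + e^2=7.3891 + e^0=1.0000. Sum = 16.7782, which rounds to 16.78.

16.78


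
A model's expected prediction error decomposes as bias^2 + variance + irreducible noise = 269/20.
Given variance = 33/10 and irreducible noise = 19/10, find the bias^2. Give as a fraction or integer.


Total error = bias^2 + variance + irreducible noise. So bias^2 = 269/20 - 33/10 - 19/10 = 33/4.

33/4


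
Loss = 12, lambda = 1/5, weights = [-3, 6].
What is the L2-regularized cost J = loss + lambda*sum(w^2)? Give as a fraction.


L2 sq norm = sum(w^2) = 45. J = 12 + 1/5 * 45 = 21.

21


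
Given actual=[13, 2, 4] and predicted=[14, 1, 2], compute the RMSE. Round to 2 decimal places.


MSE = 2.0000. RMSE = sqrt(2.0000) = 1.41.

1.41


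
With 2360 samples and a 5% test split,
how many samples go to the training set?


Test set = 2360 * 5% = 118. Training set = 2360 - 118 = 2242.

2242


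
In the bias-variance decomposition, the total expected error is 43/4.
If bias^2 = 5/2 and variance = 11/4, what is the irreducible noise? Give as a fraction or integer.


Total error = bias^2 + variance + irreducible noise. So irreducible noise = 43/4 - 5/2 - 11/4 = 11/2.

11/2


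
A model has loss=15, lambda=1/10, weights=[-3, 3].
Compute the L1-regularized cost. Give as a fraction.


L1 norm = sum(|w|) = 6. J = 15 + 1/10 * 6 = 78/5.

78/5


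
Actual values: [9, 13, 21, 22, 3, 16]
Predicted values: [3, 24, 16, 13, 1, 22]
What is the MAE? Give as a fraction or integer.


MAE = (1/6) * (|9-3|=6 + |13-24|=11 + |21-16|=5 + |22-13|=9 + |3-1|=2 + |16-22|=6). Sum = 39. MAE = 13/2.

13/2


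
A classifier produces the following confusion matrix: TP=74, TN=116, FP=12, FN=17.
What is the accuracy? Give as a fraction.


Accuracy = (TP + TN) / (TP + TN + FP + FN) = (74 + 116) / 219 = 190/219.

190/219


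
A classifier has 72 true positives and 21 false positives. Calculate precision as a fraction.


Precision = TP / (TP + FP) = 72 / 93 = 24/31.

24/31


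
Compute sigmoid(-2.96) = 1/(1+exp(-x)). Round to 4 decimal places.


sigma(-2.96) = 1/(1+e^(2.96)) = 1/(1+19.297972) = 1/20.297972 = 0.0493.

0.0493


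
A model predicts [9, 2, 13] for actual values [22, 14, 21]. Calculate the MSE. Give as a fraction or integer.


MSE = (1/3) * ((22-9)^2=169 + (14-2)^2=144 + (21-13)^2=64). Sum = 377. MSE = 377/3.

377/3


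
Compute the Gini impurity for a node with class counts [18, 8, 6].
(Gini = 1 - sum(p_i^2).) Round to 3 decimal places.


Total = 32. Proportions: 18/32, 8/32, 6/32. sum(p_i^2) = 0.4141. Gini = 1 - 0.4141 = 0.5859, which rounds to 0.586.

0.586


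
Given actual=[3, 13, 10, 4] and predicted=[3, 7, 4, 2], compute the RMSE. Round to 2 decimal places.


MSE = 19.0000. RMSE = sqrt(19.0000) = 4.36.

4.36


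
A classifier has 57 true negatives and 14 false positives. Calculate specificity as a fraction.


Specificity = TN / (TN + FP) = 57 / 71 = 57/71.

57/71


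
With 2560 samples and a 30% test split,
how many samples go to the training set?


Test set = 2560 * 30% = 768. Training set = 2560 - 768 = 1792.

1792


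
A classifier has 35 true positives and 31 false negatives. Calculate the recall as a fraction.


Recall = TP / (TP + FN) = 35 / 66 = 35/66.

35/66


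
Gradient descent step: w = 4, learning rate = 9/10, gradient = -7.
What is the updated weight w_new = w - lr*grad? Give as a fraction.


w_new = 4 - 9/10 * -7 = 4 - -63/10 = 103/10.

103/10


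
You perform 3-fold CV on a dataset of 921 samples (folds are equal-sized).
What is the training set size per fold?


Each validation fold has 921/3 = 307 samples. Training set = 921 - 307 = 614.

614


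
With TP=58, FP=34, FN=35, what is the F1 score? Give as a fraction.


Precision = 58/92 = 29/46. Recall = 58/93 = 58/93. F1 = 2*P*R/(P+R) = 116/185.

116/185


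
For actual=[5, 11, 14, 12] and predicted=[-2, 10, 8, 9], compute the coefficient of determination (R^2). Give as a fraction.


Mean(y) = 21/2. SS_res = 95. SS_tot = 45. R^2 = 1 - 95/(45) = -10/9.

-10/9


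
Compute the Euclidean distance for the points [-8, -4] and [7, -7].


d = sqrt(sum of squared differences). (-8-7)^2=225, (-4--7)^2=9. Sum = 234.

sqrt(234)


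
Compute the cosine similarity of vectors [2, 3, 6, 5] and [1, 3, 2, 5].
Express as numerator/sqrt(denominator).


dot = 48. |a|^2 = 74, |b|^2 = 39. cos = 48/sqrt(2886).

48/sqrt(2886)


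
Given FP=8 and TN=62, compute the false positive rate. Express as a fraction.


FPR = FP / (FP + TN) = 8 / 70 = 4/35.

4/35


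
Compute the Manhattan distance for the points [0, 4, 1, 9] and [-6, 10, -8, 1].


d = sum of absolute differences: |0--6|=6 + |4-10|=6 + |1--8|=9 + |9-1|=8 = 29.

29


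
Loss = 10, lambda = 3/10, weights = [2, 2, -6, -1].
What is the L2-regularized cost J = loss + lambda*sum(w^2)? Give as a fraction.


L2 sq norm = sum(w^2) = 45. J = 10 + 3/10 * 45 = 47/2.

47/2


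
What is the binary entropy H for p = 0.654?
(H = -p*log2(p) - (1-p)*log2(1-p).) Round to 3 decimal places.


H = -0.654*log2(0.654) - 0.346*log2(0.346) = 0.930.

0.930


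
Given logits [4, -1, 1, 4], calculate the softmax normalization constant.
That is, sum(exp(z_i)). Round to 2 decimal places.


Denom = e^4=54.5982 + e^-1=0.3679 + e^1=2.7183 + e^4=54.5982. Sum = 112.2826, which rounds to 112.28.

112.28


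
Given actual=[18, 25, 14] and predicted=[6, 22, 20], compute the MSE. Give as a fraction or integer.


MSE = (1/3) * ((18-6)^2=144 + (25-22)^2=9 + (14-20)^2=36). Sum = 189. MSE = 63.

63


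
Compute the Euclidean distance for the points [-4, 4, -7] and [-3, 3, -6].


d = sqrt(sum of squared differences). (-4--3)^2=1, (4-3)^2=1, (-7--6)^2=1. Sum = 3.

sqrt(3)


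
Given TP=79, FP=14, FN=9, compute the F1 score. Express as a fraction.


Precision = 79/93 = 79/93. Recall = 79/88 = 79/88. F1 = 2*P*R/(P+R) = 158/181.

158/181


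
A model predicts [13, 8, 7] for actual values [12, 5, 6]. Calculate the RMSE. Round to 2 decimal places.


MSE = 3.6667. RMSE = sqrt(3.6667) = 1.91.

1.91


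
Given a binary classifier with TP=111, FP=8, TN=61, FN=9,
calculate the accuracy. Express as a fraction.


Accuracy = (TP + TN) / (TP + TN + FP + FN) = (111 + 61) / 189 = 172/189.

172/189


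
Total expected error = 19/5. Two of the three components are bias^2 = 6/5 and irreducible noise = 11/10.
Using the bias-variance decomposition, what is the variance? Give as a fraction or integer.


Total error = bias^2 + variance + irreducible noise. So variance = 19/5 - 6/5 - 11/10 = 3/2.

3/2


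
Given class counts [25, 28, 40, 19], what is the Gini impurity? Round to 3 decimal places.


Total = 112. Proportions: 25/112, 28/112, 40/112, 19/112. sum(p_i^2) = 0.2687. Gini = 1 - 0.2687 = 0.7313, which rounds to 0.731.

0.731


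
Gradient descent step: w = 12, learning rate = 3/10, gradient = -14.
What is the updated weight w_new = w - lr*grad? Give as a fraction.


w_new = 12 - 3/10 * -14 = 12 - -21/5 = 81/5.

81/5


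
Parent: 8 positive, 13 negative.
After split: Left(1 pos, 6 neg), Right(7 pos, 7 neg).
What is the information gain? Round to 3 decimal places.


H(parent) = 0.9587. H(left) = 0.5917, H(right) = 1.0000. Weighted = (7/21)*0.5917 + (14/21)*1.0000 = 0.8639. IG = 0.9587 - 0.8639 = 0.0948, which rounds to 0.095.

0.095


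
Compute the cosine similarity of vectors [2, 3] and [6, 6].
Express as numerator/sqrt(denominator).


dot = 30. |a|^2 = 13, |b|^2 = 72. cos = 30/sqrt(936).

30/sqrt(936)


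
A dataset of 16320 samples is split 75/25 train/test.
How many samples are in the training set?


Test set = 16320 * 25% = 4080. Training set = 16320 - 4080 = 12240.

12240


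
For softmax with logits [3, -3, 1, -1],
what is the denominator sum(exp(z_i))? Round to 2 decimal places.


Denom = e^3=20.0855 + e^-3=0.0498 + e^1=2.7183 + e^-1=0.3679. Sum = 23.2215, which rounds to 23.22.

23.22


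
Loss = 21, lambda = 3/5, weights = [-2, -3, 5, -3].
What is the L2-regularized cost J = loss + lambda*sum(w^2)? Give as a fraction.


L2 sq norm = sum(w^2) = 47. J = 21 + 3/5 * 47 = 246/5.

246/5


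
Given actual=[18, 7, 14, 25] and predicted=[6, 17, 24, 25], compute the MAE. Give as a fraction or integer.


MAE = (1/4) * (|18-6|=12 + |7-17|=10 + |14-24|=10 + |25-25|=0). Sum = 32. MAE = 8.

8


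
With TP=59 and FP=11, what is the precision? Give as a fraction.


Precision = TP / (TP + FP) = 59 / 70 = 59/70.

59/70


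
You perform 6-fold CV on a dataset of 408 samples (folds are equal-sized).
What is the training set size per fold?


Each validation fold has 408/6 = 68 samples. Training set = 408 - 68 = 340.

340


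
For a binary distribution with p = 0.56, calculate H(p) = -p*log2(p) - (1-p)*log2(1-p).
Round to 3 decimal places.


H = -0.56*log2(0.56) - 0.44*log2(0.44) = 0.990.

0.990


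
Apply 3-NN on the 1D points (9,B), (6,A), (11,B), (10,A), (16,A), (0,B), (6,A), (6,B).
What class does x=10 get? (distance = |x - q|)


Distances: |9-10|=1, |6-10|=4, |11-10|=1, |10-10|=0, |16-10|=6, |0-10|=10, |6-10|=4, |6-10|=4. 3 nearest: (10,A), (9,B), (11,B). Counts: {'A': 1, 'B': 2}. Majority class: B.

B


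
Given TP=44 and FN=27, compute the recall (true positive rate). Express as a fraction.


Recall = TP / (TP + FN) = 44 / 71 = 44/71.

44/71


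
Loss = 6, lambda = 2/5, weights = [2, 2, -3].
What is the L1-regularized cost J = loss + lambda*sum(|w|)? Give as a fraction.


L1 norm = sum(|w|) = 7. J = 6 + 2/5 * 7 = 44/5.

44/5


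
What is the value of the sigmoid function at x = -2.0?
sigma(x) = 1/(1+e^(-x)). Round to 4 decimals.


sigma(-2.0) = 1/(1+e^(2.0)) = 1/(1+7.389056) = 1/8.389056 = 0.1192.

0.1192


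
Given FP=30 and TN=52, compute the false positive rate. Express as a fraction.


FPR = FP / (FP + TN) = 30 / 82 = 15/41.

15/41


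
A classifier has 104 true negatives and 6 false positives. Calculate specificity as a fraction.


Specificity = TN / (TN + FP) = 104 / 110 = 52/55.

52/55


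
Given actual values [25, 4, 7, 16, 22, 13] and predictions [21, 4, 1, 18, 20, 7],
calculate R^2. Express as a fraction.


Mean(y) = 29/2. SS_res = 96. SS_tot = 675/2. R^2 = 1 - 96/(675/2) = 161/225.

161/225


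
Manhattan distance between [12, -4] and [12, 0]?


d = sum of absolute differences: |12-12|=0 + |-4-0|=4 = 4.

4


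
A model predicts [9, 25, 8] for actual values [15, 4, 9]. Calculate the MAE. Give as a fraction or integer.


MAE = (1/3) * (|15-9|=6 + |4-25|=21 + |9-8|=1). Sum = 28. MAE = 28/3.

28/3


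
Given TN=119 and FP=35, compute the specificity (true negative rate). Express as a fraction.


Specificity = TN / (TN + FP) = 119 / 154 = 17/22.

17/22


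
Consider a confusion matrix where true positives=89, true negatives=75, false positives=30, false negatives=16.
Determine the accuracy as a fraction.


Accuracy = (TP + TN) / (TP + TN + FP + FN) = (89 + 75) / 210 = 82/105.

82/105


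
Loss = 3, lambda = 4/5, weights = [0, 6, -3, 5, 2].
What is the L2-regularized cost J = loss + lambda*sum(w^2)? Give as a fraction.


L2 sq norm = sum(w^2) = 74. J = 3 + 4/5 * 74 = 311/5.

311/5


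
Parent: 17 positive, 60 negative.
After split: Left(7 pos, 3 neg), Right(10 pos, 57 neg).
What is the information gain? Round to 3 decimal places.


H(parent) = 0.7616. H(left) = 0.8813, H(right) = 0.6080. Weighted = (10/77)*0.8813 + (67/77)*0.6080 = 0.6435. IG = 0.7616 - 0.6435 = 0.1181, which rounds to 0.118.

0.118


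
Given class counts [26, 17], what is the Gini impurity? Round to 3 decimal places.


Total = 43. Proportions: 26/43, 17/43. sum(p_i^2) = 0.5219. Gini = 1 - 0.5219 = 0.4781, which rounds to 0.478.

0.478


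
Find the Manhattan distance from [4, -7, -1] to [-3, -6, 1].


d = sum of absolute differences: |4--3|=7 + |-7--6|=1 + |-1-1|=2 = 10.

10


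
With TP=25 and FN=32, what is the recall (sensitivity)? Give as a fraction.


Recall = TP / (TP + FN) = 25 / 57 = 25/57.

25/57


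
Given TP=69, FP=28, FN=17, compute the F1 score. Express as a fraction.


Precision = 69/97 = 69/97. Recall = 69/86 = 69/86. F1 = 2*P*R/(P+R) = 46/61.

46/61


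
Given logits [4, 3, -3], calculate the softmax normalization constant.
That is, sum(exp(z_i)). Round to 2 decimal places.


Denom = e^4=54.5982 + e^3=20.0855 + e^-3=0.0498. Sum = 74.7335, which rounds to 74.73.

74.73


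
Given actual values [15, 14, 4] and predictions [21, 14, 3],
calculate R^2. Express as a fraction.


Mean(y) = 11. SS_res = 37. SS_tot = 74. R^2 = 1 - 37/(74) = 1/2.

1/2


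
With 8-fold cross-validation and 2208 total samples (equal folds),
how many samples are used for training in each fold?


Each validation fold has 2208/8 = 276 samples. Training set = 2208 - 276 = 1932.

1932


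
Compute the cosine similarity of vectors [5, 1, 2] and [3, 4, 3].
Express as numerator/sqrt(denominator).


dot = 25. |a|^2 = 30, |b|^2 = 34. cos = 25/sqrt(1020).

25/sqrt(1020)


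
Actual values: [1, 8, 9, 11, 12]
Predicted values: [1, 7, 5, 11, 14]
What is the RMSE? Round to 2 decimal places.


MSE = 4.2000. RMSE = sqrt(4.2000) = 2.05.

2.05


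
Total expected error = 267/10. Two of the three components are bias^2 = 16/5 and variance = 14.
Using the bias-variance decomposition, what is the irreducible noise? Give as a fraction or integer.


Total error = bias^2 + variance + irreducible noise. So irreducible noise = 267/10 - 16/5 - 14 = 19/2.

19/2


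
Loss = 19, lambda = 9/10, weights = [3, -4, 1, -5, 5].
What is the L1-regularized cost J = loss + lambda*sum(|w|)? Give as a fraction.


L1 norm = sum(|w|) = 18. J = 19 + 9/10 * 18 = 176/5.

176/5


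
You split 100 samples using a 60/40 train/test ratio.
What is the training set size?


Test set = 100 * 40% = 40. Training set = 100 - 40 = 60.

60


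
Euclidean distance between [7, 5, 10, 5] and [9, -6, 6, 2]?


d = sqrt(sum of squared differences). (7-9)^2=4, (5--6)^2=121, (10-6)^2=16, (5-2)^2=9. Sum = 150.

sqrt(150)


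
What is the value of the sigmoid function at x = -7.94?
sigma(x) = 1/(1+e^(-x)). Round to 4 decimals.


sigma(-7.94) = 1/(1+e^(7.94)) = 1/(1+2807.360508) = 1/2808.360508 = 0.0004.

0.0004


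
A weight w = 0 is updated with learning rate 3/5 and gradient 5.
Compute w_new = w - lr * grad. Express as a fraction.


w_new = 0 - 3/5 * 5 = 0 - 3 = -3.

-3


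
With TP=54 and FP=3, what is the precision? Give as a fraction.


Precision = TP / (TP + FP) = 54 / 57 = 18/19.

18/19


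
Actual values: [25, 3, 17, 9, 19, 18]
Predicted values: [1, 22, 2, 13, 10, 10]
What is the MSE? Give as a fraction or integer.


MSE = (1/6) * ((25-1)^2=576 + (3-22)^2=361 + (17-2)^2=225 + (9-13)^2=16 + (19-10)^2=81 + (18-10)^2=64). Sum = 1323. MSE = 441/2.

441/2


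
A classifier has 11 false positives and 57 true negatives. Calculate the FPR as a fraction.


FPR = FP / (FP + TN) = 11 / 68 = 11/68.

11/68


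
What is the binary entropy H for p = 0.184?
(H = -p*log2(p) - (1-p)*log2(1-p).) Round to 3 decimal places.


H = -0.184*log2(0.184) - 0.816*log2(0.816) = 0.689.

0.689


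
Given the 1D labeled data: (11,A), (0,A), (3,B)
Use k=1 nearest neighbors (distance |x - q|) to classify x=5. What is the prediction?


Distances: |11-5|=6, |0-5|=5, |3-5|=2. 1 nearest: (3,B). Counts: {'B': 1}. Majority class: B.

B


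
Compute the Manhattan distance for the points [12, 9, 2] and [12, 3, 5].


d = sum of absolute differences: |12-12|=0 + |9-3|=6 + |2-5|=3 = 9.

9


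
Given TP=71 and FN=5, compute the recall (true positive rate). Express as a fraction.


Recall = TP / (TP + FN) = 71 / 76 = 71/76.

71/76


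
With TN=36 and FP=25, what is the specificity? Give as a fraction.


Specificity = TN / (TN + FP) = 36 / 61 = 36/61.

36/61


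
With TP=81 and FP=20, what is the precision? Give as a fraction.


Precision = TP / (TP + FP) = 81 / 101 = 81/101.

81/101


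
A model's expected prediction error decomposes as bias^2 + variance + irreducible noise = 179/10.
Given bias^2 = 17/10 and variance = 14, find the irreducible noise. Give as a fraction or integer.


Total error = bias^2 + variance + irreducible noise. So irreducible noise = 179/10 - 17/10 - 14 = 11/5.

11/5


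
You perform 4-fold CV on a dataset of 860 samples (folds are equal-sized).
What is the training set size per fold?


Each validation fold has 860/4 = 215 samples. Training set = 860 - 215 = 645.

645


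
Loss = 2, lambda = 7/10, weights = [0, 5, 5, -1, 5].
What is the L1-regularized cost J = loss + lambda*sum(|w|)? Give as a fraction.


L1 norm = sum(|w|) = 16. J = 2 + 7/10 * 16 = 66/5.

66/5


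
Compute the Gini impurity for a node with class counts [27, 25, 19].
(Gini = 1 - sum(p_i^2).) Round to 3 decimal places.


Total = 71. Proportions: 27/71, 25/71, 19/71. sum(p_i^2) = 0.3402. Gini = 1 - 0.3402 = 0.6598, which rounds to 0.660.

0.660


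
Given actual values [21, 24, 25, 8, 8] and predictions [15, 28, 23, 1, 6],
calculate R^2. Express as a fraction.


Mean(y) = 86/5. SS_res = 109. SS_tot = 1454/5. R^2 = 1 - 109/(1454/5) = 909/1454.

909/1454


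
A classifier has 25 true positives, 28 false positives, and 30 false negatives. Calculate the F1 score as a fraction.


Precision = 25/53 = 25/53. Recall = 25/55 = 5/11. F1 = 2*P*R/(P+R) = 25/54.

25/54


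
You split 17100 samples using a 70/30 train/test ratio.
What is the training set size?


Test set = 17100 * 30% = 5130. Training set = 17100 - 5130 = 11970.

11970


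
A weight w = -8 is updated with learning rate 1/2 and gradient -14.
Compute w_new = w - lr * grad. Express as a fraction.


w_new = -8 - 1/2 * -14 = -8 - -7 = -1.

-1


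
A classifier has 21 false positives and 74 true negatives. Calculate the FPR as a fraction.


FPR = FP / (FP + TN) = 21 / 95 = 21/95.

21/95


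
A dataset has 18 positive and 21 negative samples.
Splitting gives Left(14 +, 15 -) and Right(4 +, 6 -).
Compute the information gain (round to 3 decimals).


H(parent) = 0.9957. H(left) = 0.9991, H(right) = 0.9710. Weighted = (29/39)*0.9991 + (10/39)*0.9710 = 0.9919. IG = 0.9957 - 0.9919 = 0.0038, which rounds to 0.004.

0.004


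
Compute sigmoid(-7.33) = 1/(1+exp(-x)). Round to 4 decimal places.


sigma(-7.33) = 1/(1+e^(7.33)) = 1/(1+1525.381772) = 1/1526.381772 = 0.0007.

0.0007


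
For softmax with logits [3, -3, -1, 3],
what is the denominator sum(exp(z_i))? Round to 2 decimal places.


Denom = e^3=20.0855 + e^-3=0.0498 + e^-1=0.3679 + e^3=20.0855. Sum = 40.5887, which rounds to 40.59.

40.59


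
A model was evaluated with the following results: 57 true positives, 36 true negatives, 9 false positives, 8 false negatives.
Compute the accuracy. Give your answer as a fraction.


Accuracy = (TP + TN) / (TP + TN + FP + FN) = (57 + 36) / 110 = 93/110.

93/110


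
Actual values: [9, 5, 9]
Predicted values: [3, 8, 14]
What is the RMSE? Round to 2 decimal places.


MSE = 23.3333. RMSE = sqrt(23.3333) = 4.83.

4.83


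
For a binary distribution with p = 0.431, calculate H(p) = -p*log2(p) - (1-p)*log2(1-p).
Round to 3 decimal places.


H = -0.431*log2(0.431) - 0.569*log2(0.569) = 0.986.

0.986


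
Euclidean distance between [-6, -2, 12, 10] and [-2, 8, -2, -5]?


d = sqrt(sum of squared differences). (-6--2)^2=16, (-2-8)^2=100, (12--2)^2=196, (10--5)^2=225. Sum = 537.

sqrt(537)


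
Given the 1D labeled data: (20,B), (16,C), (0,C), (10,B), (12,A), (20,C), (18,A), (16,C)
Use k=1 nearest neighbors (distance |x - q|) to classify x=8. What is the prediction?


Distances: |20-8|=12, |16-8|=8, |0-8|=8, |10-8|=2, |12-8|=4, |20-8|=12, |18-8|=10, |16-8|=8. 1 nearest: (10,B). Counts: {'B': 1}. Majority class: B.

B


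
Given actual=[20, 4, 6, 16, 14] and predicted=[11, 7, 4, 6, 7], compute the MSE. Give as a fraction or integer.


MSE = (1/5) * ((20-11)^2=81 + (4-7)^2=9 + (6-4)^2=4 + (16-6)^2=100 + (14-7)^2=49). Sum = 243. MSE = 243/5.

243/5


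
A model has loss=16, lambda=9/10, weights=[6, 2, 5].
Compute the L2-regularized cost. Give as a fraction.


L2 sq norm = sum(w^2) = 65. J = 16 + 9/10 * 65 = 149/2.

149/2


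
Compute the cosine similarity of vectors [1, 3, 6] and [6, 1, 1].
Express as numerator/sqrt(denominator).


dot = 15. |a|^2 = 46, |b|^2 = 38. cos = 15/sqrt(1748).

15/sqrt(1748)


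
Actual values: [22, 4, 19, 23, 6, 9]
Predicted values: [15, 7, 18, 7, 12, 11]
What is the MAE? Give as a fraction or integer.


MAE = (1/6) * (|22-15|=7 + |4-7|=3 + |19-18|=1 + |23-7|=16 + |6-12|=6 + |9-11|=2). Sum = 35. MAE = 35/6.

35/6


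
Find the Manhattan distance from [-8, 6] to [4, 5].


d = sum of absolute differences: |-8-4|=12 + |6-5|=1 = 13.

13


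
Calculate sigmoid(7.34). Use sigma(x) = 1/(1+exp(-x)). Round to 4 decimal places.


sigma(7.34) = 1/(1+e^(-7.34)) = 1/(1+0.000649) = 1/1.000649 = 0.9994.

0.9994


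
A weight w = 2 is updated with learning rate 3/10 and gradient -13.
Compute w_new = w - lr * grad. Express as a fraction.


w_new = 2 - 3/10 * -13 = 2 - -39/10 = 59/10.

59/10


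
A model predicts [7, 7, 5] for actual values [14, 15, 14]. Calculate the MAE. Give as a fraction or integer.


MAE = (1/3) * (|14-7|=7 + |15-7|=8 + |14-5|=9). Sum = 24. MAE = 8.

8


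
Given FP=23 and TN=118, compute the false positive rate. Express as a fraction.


FPR = FP / (FP + TN) = 23 / 141 = 23/141.

23/141


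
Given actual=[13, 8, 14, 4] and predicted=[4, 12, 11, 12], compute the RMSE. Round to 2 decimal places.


MSE = 42.5000. RMSE = sqrt(42.5000) = 6.52.

6.52


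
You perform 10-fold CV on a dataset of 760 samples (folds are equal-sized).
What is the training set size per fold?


Each validation fold has 760/10 = 76 samples. Training set = 760 - 76 = 684.

684


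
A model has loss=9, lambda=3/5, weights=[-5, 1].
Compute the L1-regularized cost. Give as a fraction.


L1 norm = sum(|w|) = 6. J = 9 + 3/5 * 6 = 63/5.

63/5


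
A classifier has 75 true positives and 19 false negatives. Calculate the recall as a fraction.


Recall = TP / (TP + FN) = 75 / 94 = 75/94.

75/94


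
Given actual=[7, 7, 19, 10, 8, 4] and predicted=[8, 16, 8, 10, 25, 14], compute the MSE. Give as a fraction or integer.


MSE = (1/6) * ((7-8)^2=1 + (7-16)^2=81 + (19-8)^2=121 + (10-10)^2=0 + (8-25)^2=289 + (4-14)^2=100). Sum = 592. MSE = 296/3.

296/3


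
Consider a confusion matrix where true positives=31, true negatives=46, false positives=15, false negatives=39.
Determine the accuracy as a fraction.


Accuracy = (TP + TN) / (TP + TN + FP + FN) = (31 + 46) / 131 = 77/131.

77/131


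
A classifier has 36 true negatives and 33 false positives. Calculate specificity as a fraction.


Specificity = TN / (TN + FP) = 36 / 69 = 12/23.

12/23


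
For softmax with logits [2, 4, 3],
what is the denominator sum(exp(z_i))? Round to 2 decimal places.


Denom = e^2=7.3891 + e^4=54.5982 + e^3=20.0855. Sum = 82.0728, which rounds to 82.07.

82.07


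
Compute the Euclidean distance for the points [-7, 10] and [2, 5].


d = sqrt(sum of squared differences). (-7-2)^2=81, (10-5)^2=25. Sum = 106.

sqrt(106)


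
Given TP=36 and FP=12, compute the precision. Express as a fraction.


Precision = TP / (TP + FP) = 36 / 48 = 3/4.

3/4


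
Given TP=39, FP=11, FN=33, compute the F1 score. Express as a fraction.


Precision = 39/50 = 39/50. Recall = 39/72 = 13/24. F1 = 2*P*R/(P+R) = 39/61.

39/61


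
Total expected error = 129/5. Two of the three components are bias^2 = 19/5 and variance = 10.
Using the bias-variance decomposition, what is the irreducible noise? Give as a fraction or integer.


Total error = bias^2 + variance + irreducible noise. So irreducible noise = 129/5 - 19/5 - 10 = 12.

12


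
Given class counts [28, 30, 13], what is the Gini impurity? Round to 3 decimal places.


Total = 71. Proportions: 28/71, 30/71, 13/71. sum(p_i^2) = 0.3676. Gini = 1 - 0.3676 = 0.6324, which rounds to 0.632.

0.632


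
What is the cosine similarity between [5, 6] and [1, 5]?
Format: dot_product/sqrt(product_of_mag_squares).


dot = 35. |a|^2 = 61, |b|^2 = 26. cos = 35/sqrt(1586).

35/sqrt(1586)


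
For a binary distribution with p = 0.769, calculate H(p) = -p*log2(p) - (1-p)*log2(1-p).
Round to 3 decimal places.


H = -0.769*log2(0.769) - 0.231*log2(0.231) = 0.780.

0.780


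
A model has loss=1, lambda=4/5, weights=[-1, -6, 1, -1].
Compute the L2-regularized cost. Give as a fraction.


L2 sq norm = sum(w^2) = 39. J = 1 + 4/5 * 39 = 161/5.

161/5
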